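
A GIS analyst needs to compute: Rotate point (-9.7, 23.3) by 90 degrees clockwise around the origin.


90° CW: (x,y) -> (y, -x)
(-9.7,23.3) -> (23.3, 9.7)

(23.3, 9.7)


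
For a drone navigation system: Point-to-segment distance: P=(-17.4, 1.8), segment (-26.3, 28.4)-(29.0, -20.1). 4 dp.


Project P onto AB: t = 0.3294 (clamped to [0,1])
Closest point on segment: (-8.0831, 12.4232)
Distance: 14.13

14.13


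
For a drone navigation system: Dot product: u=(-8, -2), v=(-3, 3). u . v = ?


u . v = u_x*v_x + u_y*v_y = (-8)*(-3) + (-2)*3
= 24 + (-6) = 18

18


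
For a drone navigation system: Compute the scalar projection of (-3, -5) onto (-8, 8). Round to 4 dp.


u.v = -16, |v| = sqrt(128) = 11.3137
Scalar projection = u.v / |v| = -16 / sqrt(128) = -1.4142

-1.4142


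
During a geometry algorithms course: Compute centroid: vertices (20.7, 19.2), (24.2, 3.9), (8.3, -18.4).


Centroid = ((x_A+x_B+x_C)/3, (y_A+y_B+y_C)/3)
= ((20.7+24.2+8.3)/3, (19.2+3.9+(-18.4))/3)
= (17.7333, 1.5667)

(17.7333, 1.5667)


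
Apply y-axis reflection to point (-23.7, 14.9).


Reflection over y-axis: (x,y) -> (-x,y)
(-23.7, 14.9) -> (23.7, 14.9)

(23.7, 14.9)


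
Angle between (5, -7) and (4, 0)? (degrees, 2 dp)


u.v = 20, |u| = sqrt(74) = 8.6023, |v| = sqrt(16) = 4
cos(theta) = u.v/(|u||v|) = 20/sqrt(1184) = 0.581238
theta = acos(0.581238) = 54.46 degrees

54.46 degrees


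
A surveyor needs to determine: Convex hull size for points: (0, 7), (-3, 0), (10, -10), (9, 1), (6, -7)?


Convex hull vertices (CCW): (-3, 0), (6, -7), (10, -10), (9, 1), (0, 7)
Count = 5

5


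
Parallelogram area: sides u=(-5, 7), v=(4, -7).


|u x v| = |(-5)*(-7) - 7*4|
= |35 - 28| = 7

7


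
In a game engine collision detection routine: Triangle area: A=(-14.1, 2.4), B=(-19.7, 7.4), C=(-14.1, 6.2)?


Area = |x_A(y_B-y_C) + x_B(y_C-y_A) + x_C(y_A-y_B)|/2
= |(-16.92) + (-74.86) + 70.5|/2
= 21.28/2 = 10.64

10.64


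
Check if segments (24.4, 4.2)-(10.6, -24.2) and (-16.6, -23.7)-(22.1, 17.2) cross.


Cross products: d1=-597.17, d2=-1131.83, d3=-779.38, d4=-244.72
d1*d2 < 0 and d3*d4 < 0? no

No, they don't intersect


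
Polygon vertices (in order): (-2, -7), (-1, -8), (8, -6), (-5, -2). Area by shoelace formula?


Shoelace sum: ((-2)*(-8) - (-1)*(-7)) + ((-1)*(-6) - 8*(-8)) + (8*(-2) - (-5)*(-6)) + ((-5)*(-7) - (-2)*(-2))
= 64
Area = |64|/2 = 32

32


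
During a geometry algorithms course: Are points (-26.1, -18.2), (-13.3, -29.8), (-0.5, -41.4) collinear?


Cross product: ((-13.3)-(-26.1))*((-41.4)-(-18.2)) - ((-29.8)-(-18.2))*((-0.5)-(-26.1))
= 0

Yes, collinear


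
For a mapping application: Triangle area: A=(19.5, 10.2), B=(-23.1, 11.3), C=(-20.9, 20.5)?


Area = |x_A(y_B-y_C) + x_B(y_C-y_A) + x_C(y_A-y_B)|/2
= |(-179.4) + (-237.93) + 22.99|/2
= 394.34/2 = 197.17

197.17


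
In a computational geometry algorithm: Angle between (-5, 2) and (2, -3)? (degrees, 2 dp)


u.v = -16, |u| = sqrt(29) = 5.3852, |v| = sqrt(13) = 3.6056
cos(theta) = u.v/(|u||v|) = -16/sqrt(377) = -0.824042
theta = acos(-0.824042) = 145.49 degrees

145.49 degrees


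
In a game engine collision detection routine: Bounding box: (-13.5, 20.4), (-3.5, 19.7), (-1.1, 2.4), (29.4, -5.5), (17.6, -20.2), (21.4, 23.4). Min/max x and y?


x range: [-13.5, 29.4]
y range: [-20.2, 23.4]
Bounding box: (-13.5,-20.2) to (29.4,23.4)

(-13.5,-20.2) to (29.4,23.4)


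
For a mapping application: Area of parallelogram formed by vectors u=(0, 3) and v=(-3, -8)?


|u x v| = |0*(-8) - 3*(-3)|
= |0 - (-9)| = 9

9


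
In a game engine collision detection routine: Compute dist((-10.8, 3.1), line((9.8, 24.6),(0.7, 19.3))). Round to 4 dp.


|cross product| = 86.47
|line direction| = sqrt(110.9) = 10.5309
Distance = 86.47/sqrt(110.9) = 8.2111

8.2111


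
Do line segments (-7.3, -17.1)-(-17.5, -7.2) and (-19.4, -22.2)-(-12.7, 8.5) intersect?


Cross products: d1=-337.3, d2=42.17, d3=171.81, d4=-207.66
d1*d2 < 0 and d3*d4 < 0? yes

Yes, they intersect


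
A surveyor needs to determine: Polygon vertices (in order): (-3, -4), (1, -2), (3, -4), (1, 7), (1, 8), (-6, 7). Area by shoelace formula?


Shoelace sum: ((-3)*(-2) - 1*(-4)) + (1*(-4) - 3*(-2)) + (3*7 - 1*(-4)) + (1*8 - 1*7) + (1*7 - (-6)*8) + ((-6)*(-4) - (-3)*7)
= 138
Area = |138|/2 = 69

69


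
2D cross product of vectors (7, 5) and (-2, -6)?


u x v = u_x*v_y - u_y*v_x = 7*(-6) - 5*(-2)
= (-42) - (-10) = -32

-32


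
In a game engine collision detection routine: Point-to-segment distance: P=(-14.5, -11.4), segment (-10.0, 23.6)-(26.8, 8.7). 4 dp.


Project P onto AB: t = 0.2258 (clamped to [0,1])
Closest point on segment: (-1.691, 20.2357)
Distance: 34.1305

34.1305


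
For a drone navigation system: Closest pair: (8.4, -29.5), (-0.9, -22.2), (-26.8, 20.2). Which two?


d(P0,P1) = 11.8229, d(P0,P2) = 60.9026, d(P1,P2) = 49.6847
Closest: P0 and P1

Closest pair: (8.4, -29.5) and (-0.9, -22.2), distance = 11.8229


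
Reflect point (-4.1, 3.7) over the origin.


Reflection over origin: (x,y) -> (-x,-y)
(-4.1, 3.7) -> (4.1, -3.7)

(4.1, -3.7)


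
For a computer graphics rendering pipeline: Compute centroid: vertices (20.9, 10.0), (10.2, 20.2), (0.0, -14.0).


Centroid = ((x_A+x_B+x_C)/3, (y_A+y_B+y_C)/3)
= ((20.9+10.2+0)/3, (10+20.2+(-14))/3)
= (10.3667, 5.4)

(10.3667, 5.4)


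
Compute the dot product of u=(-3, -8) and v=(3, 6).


u . v = u_x*v_x + u_y*v_y = (-3)*3 + (-8)*6
= (-9) + (-48) = -57

-57


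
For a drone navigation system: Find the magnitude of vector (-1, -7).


|u| = sqrt((-1)^2 + (-7)^2) = sqrt(50) = 7.0711

7.0711


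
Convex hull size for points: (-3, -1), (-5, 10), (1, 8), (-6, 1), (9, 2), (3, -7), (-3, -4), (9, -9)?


Convex hull vertices (CCW): (-6, 1), (-3, -4), (3, -7), (9, -9), (9, 2), (1, 8), (-5, 10)
Count = 7

7


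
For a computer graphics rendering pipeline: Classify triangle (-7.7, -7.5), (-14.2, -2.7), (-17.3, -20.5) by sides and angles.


Side lengths squared: AB^2=65.29, BC^2=326.45, CA^2=261.16
Sorted: [65.29, 261.16, 326.45]
By sides: Scalene, By angles: Right

Scalene, Right


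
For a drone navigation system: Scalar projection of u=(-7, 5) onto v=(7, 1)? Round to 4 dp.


u.v = -44, |v| = sqrt(50) = 7.0711
Scalar projection = u.v / |v| = -44 / sqrt(50) = -6.2225

-6.2225


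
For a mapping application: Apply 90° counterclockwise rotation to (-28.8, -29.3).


90° CCW: (x,y) -> (-y, x)
(-28.8,-29.3) -> (29.3, -28.8)

(29.3, -28.8)


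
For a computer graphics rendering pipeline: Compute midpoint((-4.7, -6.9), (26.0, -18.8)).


M = (((-4.7)+26)/2, ((-6.9)+(-18.8))/2)
= (10.65, -12.85)

(10.65, -12.85)


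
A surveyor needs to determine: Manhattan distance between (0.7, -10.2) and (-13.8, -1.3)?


|0.7-(-13.8)| + |(-10.2)-(-1.3)| = 14.5 + 8.9 = 23.4

23.4


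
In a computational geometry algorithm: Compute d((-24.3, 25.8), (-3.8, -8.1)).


dx=20.5, dy=-33.9
d^2 = 20.5^2 + (-33.9)^2 = 1569.46
d = sqrt(1569.46) = 39.6164

39.6164


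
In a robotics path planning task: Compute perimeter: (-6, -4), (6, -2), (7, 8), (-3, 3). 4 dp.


Sides: (-6, -4)->(6, -2): sqrt(148) = 12.165525, (6, -2)->(7, 8): sqrt(101) = 10.049876, (7, 8)->(-3, 3): sqrt(125) = 11.18034, (-3, 3)->(-6, -4): sqrt(58) = 7.615773
Sum = 41.011514
Perimeter = 41.0115

41.0115


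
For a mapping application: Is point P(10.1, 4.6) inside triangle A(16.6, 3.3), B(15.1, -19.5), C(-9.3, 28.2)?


Cross products: AB x AP = -150.15, BC x BP = -349.54, CA x CP = -128.18
All same sign? yes

Yes, inside


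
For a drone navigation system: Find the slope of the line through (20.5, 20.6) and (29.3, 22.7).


slope = (y2-y1)/(x2-x1) = (22.7-20.6)/(29.3-20.5) = 2.1/8.8 = 0.2386

0.2386


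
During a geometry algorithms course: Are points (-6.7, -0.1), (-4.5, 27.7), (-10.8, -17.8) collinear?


Cross product: ((-4.5)-(-6.7))*((-17.8)-(-0.1)) - (27.7-(-0.1))*((-10.8)-(-6.7))
= 75.04

No, not collinear


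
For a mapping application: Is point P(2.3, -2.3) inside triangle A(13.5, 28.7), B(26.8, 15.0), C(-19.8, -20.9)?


Cross products: AB x AP = -565.74, BC x BP = -73.37, CA x CP = -476.78
All same sign? yes

Yes, inside


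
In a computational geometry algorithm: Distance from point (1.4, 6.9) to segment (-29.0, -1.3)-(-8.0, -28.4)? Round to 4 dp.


Project P onto AB: t = 0.3541 (clamped to [0,1])
Closest point on segment: (-21.5645, -10.8954)
Distance: 29.0524

29.0524


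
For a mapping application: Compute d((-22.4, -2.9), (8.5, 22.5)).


dx=30.9, dy=25.4
d^2 = 30.9^2 + 25.4^2 = 1599.97
d = sqrt(1599.97) = 39.9996

39.9996


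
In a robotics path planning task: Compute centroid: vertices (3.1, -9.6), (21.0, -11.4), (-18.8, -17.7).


Centroid = ((x_A+x_B+x_C)/3, (y_A+y_B+y_C)/3)
= ((3.1+21+(-18.8))/3, ((-9.6)+(-11.4)+(-17.7))/3)
= (1.7667, -12.9)

(1.7667, -12.9)


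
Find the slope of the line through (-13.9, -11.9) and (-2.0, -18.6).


slope = (y2-y1)/(x2-x1) = ((-18.6)-(-11.9))/((-2)-(-13.9)) = (-6.7)/11.9 = -0.563

-0.563


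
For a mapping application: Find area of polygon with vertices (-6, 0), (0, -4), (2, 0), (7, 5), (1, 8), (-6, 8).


Shoelace sum: ((-6)*(-4) - 0*0) + (0*0 - 2*(-4)) + (2*5 - 7*0) + (7*8 - 1*5) + (1*8 - (-6)*8) + ((-6)*0 - (-6)*8)
= 197
Area = |197|/2 = 98.5

98.5


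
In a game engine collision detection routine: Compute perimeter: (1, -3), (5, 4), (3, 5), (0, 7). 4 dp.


Sides: (1, -3)->(5, 4): sqrt(65) = 8.062258, (5, 4)->(3, 5): sqrt(5) = 2.236068, (3, 5)->(0, 7): sqrt(13) = 3.605551, (0, 7)->(1, -3): sqrt(101) = 10.049876
Sum = 23.953753
Perimeter = 23.9538

23.9538


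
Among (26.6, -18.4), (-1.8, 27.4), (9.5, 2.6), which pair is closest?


d(P0,P1) = 53.8906, d(P0,P2) = 27.0815, d(P1,P2) = 27.2531
Closest: P0 and P2

Closest pair: (26.6, -18.4) and (9.5, 2.6), distance = 27.0815


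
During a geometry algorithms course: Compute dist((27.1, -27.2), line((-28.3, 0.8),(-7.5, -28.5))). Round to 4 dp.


|cross product| = 1040.82
|line direction| = sqrt(1291.13) = 35.9323
Distance = 1040.82/sqrt(1291.13) = 28.9661

28.9661


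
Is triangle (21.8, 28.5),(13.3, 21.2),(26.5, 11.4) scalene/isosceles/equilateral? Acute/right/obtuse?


Side lengths squared: AB^2=125.54, BC^2=270.28, CA^2=314.5
Sorted: [125.54, 270.28, 314.5]
By sides: Scalene, By angles: Acute

Scalene, Acute


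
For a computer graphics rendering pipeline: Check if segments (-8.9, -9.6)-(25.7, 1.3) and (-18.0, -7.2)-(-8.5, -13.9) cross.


Cross products: d1=38.17, d2=373.54, d3=182.23, d4=-153.14
d1*d2 < 0 and d3*d4 < 0? no

No, they don't intersect


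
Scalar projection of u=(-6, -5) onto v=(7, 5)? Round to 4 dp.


u.v = -67, |v| = sqrt(74) = 8.6023
Scalar projection = u.v / |v| = -67 / sqrt(74) = -7.7886

-7.7886


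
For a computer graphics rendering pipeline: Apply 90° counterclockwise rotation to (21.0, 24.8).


90° CCW: (x,y) -> (-y, x)
(21,24.8) -> (-24.8, 21)

(-24.8, 21)


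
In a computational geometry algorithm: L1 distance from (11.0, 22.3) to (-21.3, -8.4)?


|11-(-21.3)| + |22.3-(-8.4)| = 32.3 + 30.7 = 63

63


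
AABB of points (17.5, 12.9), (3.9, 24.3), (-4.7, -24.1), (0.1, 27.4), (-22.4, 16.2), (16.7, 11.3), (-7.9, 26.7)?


x range: [-22.4, 17.5]
y range: [-24.1, 27.4]
Bounding box: (-22.4,-24.1) to (17.5,27.4)

(-22.4,-24.1) to (17.5,27.4)


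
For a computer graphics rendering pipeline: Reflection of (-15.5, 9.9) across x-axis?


Reflection over x-axis: (x,y) -> (x,-y)
(-15.5, 9.9) -> (-15.5, -9.9)

(-15.5, -9.9)


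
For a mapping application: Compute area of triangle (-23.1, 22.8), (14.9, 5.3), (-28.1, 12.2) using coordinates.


Area = |x_A(y_B-y_C) + x_B(y_C-y_A) + x_C(y_A-y_B)|/2
= |159.39 + (-157.94) + (-491.75)|/2
= 490.3/2 = 245.15

245.15


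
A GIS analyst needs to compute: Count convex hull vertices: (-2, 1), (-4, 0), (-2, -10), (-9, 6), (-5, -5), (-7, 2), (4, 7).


Convex hull vertices (CCW): (-9, 6), (-5, -5), (-2, -10), (4, 7)
Count = 4

4


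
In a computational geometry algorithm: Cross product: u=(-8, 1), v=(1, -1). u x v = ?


u x v = u_x*v_y - u_y*v_x = (-8)*(-1) - 1*1
= 8 - 1 = 7

7


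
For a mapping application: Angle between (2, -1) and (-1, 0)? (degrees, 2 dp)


u.v = -2, |u| = sqrt(5) = 2.2361, |v| = sqrt(1) = 1
cos(theta) = u.v/(|u||v|) = -2/sqrt(5) = -0.894427
theta = acos(-0.894427) = 153.43 degrees

153.43 degrees


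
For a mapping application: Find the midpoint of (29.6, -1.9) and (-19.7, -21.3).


M = ((29.6+(-19.7))/2, ((-1.9)+(-21.3))/2)
= (4.95, -11.6)

(4.95, -11.6)


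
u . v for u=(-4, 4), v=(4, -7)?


u . v = u_x*v_x + u_y*v_y = (-4)*4 + 4*(-7)
= (-16) + (-28) = -44

-44


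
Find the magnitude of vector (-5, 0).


|u| = sqrt((-5)^2 + 0^2) = sqrt(25) = 5

5


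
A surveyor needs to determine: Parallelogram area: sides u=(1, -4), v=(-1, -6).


|u x v| = |1*(-6) - (-4)*(-1)|
= |(-6) - 4| = 10

10


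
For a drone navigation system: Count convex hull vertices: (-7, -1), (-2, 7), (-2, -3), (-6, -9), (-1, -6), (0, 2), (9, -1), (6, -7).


Convex hull vertices (CCW): (-7, -1), (-6, -9), (6, -7), (9, -1), (-2, 7)
Count = 5

5


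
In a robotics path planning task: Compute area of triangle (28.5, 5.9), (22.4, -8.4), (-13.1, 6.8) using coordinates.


Area = |x_A(y_B-y_C) + x_B(y_C-y_A) + x_C(y_A-y_B)|/2
= |(-433.2) + 20.16 + (-187.33)|/2
= 600.37/2 = 300.185

300.185


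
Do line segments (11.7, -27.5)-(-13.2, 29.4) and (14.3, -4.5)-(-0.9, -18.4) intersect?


Cross products: d1=313.46, d2=-897.53, d3=-720.64, d4=490.35
d1*d2 < 0 and d3*d4 < 0? yes

Yes, they intersect


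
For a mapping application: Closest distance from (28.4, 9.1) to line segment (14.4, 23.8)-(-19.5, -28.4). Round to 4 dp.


Project P onto AB: t = 0.0756 (clamped to [0,1])
Closest point on segment: (11.8384, 19.8555)
Distance: 19.7476

19.7476


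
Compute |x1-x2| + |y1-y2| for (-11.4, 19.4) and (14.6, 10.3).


|(-11.4)-14.6| + |19.4-10.3| = 26 + 9.1 = 35.1

35.1


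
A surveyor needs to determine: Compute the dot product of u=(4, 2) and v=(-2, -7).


u . v = u_x*v_x + u_y*v_y = 4*(-2) + 2*(-7)
= (-8) + (-14) = -22

-22


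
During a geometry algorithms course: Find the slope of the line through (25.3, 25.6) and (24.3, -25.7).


slope = (y2-y1)/(x2-x1) = ((-25.7)-25.6)/(24.3-25.3) = (-51.3)/(-1) = 51.3

51.3


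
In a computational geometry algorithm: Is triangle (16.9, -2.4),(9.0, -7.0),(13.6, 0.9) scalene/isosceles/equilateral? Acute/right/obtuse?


Side lengths squared: AB^2=83.57, BC^2=83.57, CA^2=21.78
Sorted: [21.78, 83.57, 83.57]
By sides: Isosceles, By angles: Acute

Isosceles, Acute


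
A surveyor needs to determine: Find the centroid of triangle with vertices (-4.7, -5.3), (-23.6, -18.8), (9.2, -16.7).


Centroid = ((x_A+x_B+x_C)/3, (y_A+y_B+y_C)/3)
= (((-4.7)+(-23.6)+9.2)/3, ((-5.3)+(-18.8)+(-16.7))/3)
= (-6.3667, -13.6)

(-6.3667, -13.6)


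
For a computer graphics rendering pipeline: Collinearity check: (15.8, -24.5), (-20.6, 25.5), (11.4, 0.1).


Cross product: ((-20.6)-15.8)*(0.1-(-24.5)) - (25.5-(-24.5))*(11.4-15.8)
= -675.44

No, not collinear


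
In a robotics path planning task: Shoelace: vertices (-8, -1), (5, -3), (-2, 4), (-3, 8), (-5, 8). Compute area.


Shoelace sum: ((-8)*(-3) - 5*(-1)) + (5*4 - (-2)*(-3)) + ((-2)*8 - (-3)*4) + ((-3)*8 - (-5)*8) + ((-5)*(-1) - (-8)*8)
= 124
Area = |124|/2 = 62

62


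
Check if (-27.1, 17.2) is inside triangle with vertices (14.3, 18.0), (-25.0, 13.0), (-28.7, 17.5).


Cross products: AB x AP = -175.56, BC x BP = -6.09, CA x CP = -13.7
All same sign? yes

Yes, inside


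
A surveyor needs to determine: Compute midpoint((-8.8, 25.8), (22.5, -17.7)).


M = (((-8.8)+22.5)/2, (25.8+(-17.7))/2)
= (6.85, 4.05)

(6.85, 4.05)


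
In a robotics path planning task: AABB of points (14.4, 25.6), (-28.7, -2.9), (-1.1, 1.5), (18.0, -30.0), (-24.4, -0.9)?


x range: [-28.7, 18]
y range: [-30, 25.6]
Bounding box: (-28.7,-30) to (18,25.6)

(-28.7,-30) to (18,25.6)


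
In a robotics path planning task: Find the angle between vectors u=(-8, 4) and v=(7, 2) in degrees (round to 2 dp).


u.v = -48, |u| = sqrt(80) = 8.9443, |v| = sqrt(53) = 7.2801
cos(theta) = u.v/(|u||v|) = -48/sqrt(4240) = -0.737154
theta = acos(-0.737154) = 137.49 degrees

137.49 degrees


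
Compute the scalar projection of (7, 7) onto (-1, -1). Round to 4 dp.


u.v = -14, |v| = sqrt(2) = 1.4142
Scalar projection = u.v / |v| = -14 / sqrt(2) = -9.8995

-9.8995


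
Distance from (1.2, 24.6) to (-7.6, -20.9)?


dx=-8.8, dy=-45.5
d^2 = (-8.8)^2 + (-45.5)^2 = 2147.69
d = sqrt(2147.69) = 46.3432

46.3432


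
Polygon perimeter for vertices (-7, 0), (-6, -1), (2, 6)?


Sides: (-7, 0)->(-6, -1): sqrt(2) = 1.414214, (-6, -1)->(2, 6): sqrt(113) = 10.630146, (2, 6)->(-7, 0): sqrt(117) = 10.816654
Sum = 22.861014
Perimeter = 22.861

22.861


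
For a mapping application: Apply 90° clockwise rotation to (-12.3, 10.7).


90° CW: (x,y) -> (y, -x)
(-12.3,10.7) -> (10.7, 12.3)

(10.7, 12.3)


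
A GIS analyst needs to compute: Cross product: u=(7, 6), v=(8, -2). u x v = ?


u x v = u_x*v_y - u_y*v_x = 7*(-2) - 6*8
= (-14) - 48 = -62

-62


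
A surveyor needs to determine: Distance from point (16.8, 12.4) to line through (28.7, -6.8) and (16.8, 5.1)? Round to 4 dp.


|cross product| = 86.87
|line direction| = sqrt(283.22) = 16.8291
Distance = 86.87/sqrt(283.22) = 5.1619

5.1619


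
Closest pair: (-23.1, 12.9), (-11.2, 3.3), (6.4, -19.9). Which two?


d(P0,P1) = 15.2895, d(P0,P2) = 44.1145, d(P1,P2) = 29.1204
Closest: P0 and P1

Closest pair: (-23.1, 12.9) and (-11.2, 3.3), distance = 15.2895


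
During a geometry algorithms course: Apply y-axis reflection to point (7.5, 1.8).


Reflection over y-axis: (x,y) -> (-x,y)
(7.5, 1.8) -> (-7.5, 1.8)

(-7.5, 1.8)


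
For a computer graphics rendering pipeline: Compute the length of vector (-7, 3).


|u| = sqrt((-7)^2 + 3^2) = sqrt(58) = 7.6158

7.6158


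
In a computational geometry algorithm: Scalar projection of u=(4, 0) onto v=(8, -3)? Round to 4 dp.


u.v = 32, |v| = sqrt(73) = 8.544
Scalar projection = u.v / |v| = 32 / sqrt(73) = 3.7453

3.7453


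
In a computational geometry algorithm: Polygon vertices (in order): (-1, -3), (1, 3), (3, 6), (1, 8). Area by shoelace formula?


Shoelace sum: ((-1)*3 - 1*(-3)) + (1*6 - 3*3) + (3*8 - 1*6) + (1*(-3) - (-1)*8)
= 20
Area = |20|/2 = 10

10


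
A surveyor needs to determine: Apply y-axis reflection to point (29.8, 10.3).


Reflection over y-axis: (x,y) -> (-x,y)
(29.8, 10.3) -> (-29.8, 10.3)

(-29.8, 10.3)


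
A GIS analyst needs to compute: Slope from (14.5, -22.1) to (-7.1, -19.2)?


slope = (y2-y1)/(x2-x1) = ((-19.2)-(-22.1))/((-7.1)-14.5) = 2.9/(-21.6) = -0.1343

-0.1343


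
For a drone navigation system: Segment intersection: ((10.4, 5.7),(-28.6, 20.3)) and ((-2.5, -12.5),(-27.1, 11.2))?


Cross products: d1=-753.45, d2=-188.31, d3=898.14, d4=333
d1*d2 < 0 and d3*d4 < 0? no

No, they don't intersect


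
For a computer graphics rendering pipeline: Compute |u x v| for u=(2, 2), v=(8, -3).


|u x v| = |2*(-3) - 2*8|
= |(-6) - 16| = 22

22


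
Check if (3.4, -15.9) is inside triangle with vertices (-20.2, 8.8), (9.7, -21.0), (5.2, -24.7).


Cross products: AB x AP = -35.25, BC x BP = -46.26, CA x CP = -163.22
All same sign? yes

Yes, inside


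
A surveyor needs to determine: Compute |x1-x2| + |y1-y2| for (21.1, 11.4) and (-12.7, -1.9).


|21.1-(-12.7)| + |11.4-(-1.9)| = 33.8 + 13.3 = 47.1

47.1


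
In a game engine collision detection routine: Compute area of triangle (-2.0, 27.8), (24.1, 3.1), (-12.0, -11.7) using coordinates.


Area = |x_A(y_B-y_C) + x_B(y_C-y_A) + x_C(y_A-y_B)|/2
= |(-29.6) + (-951.95) + (-296.4)|/2
= 1277.95/2 = 638.975

638.975


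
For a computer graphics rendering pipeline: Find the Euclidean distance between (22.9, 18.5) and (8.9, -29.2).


dx=-14, dy=-47.7
d^2 = (-14)^2 + (-47.7)^2 = 2471.29
d = sqrt(2471.29) = 49.7121

49.7121


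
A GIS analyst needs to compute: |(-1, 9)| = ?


|u| = sqrt((-1)^2 + 9^2) = sqrt(82) = 9.0554

9.0554


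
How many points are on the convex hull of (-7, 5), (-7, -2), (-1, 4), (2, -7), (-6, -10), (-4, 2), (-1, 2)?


Convex hull vertices (CCW): (-7, -2), (-6, -10), (2, -7), (-1, 4), (-7, 5)
Count = 5

5


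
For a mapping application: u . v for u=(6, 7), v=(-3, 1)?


u . v = u_x*v_x + u_y*v_y = 6*(-3) + 7*1
= (-18) + 7 = -11

-11


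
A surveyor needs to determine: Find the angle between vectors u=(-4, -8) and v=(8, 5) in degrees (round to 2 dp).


u.v = -72, |u| = sqrt(80) = 8.9443, |v| = sqrt(89) = 9.434
cos(theta) = u.v/(|u||v|) = -72/sqrt(7120) = -0.853282
theta = acos(-0.853282) = 148.57 degrees

148.57 degrees


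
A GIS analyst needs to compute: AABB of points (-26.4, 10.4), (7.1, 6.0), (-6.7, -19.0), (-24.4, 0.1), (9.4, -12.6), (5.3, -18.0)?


x range: [-26.4, 9.4]
y range: [-19, 10.4]
Bounding box: (-26.4,-19) to (9.4,10.4)

(-26.4,-19) to (9.4,10.4)


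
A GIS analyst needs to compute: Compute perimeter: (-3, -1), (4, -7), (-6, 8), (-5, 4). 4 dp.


Sides: (-3, -1)->(4, -7): sqrt(85) = 9.219544, (4, -7)->(-6, 8): sqrt(325) = 18.027756, (-6, 8)->(-5, 4): sqrt(17) = 4.123106, (-5, 4)->(-3, -1): sqrt(29) = 5.385165
Sum = 36.755571
Perimeter = 36.7556

36.7556


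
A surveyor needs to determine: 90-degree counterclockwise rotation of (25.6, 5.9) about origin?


90° CCW: (x,y) -> (-y, x)
(25.6,5.9) -> (-5.9, 25.6)

(-5.9, 25.6)


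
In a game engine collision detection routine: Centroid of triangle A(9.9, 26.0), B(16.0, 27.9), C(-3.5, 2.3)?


Centroid = ((x_A+x_B+x_C)/3, (y_A+y_B+y_C)/3)
= ((9.9+16+(-3.5))/3, (26+27.9+2.3)/3)
= (7.4667, 18.7333)

(7.4667, 18.7333)


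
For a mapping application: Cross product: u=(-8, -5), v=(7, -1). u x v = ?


u x v = u_x*v_y - u_y*v_x = (-8)*(-1) - (-5)*7
= 8 - (-35) = 43

43


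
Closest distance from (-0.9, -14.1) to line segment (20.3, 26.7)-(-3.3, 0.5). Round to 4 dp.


Project P onto AB: t = 1 (clamped to [0,1])
Closest point on segment: (-3.3, 0.5)
Distance: 14.7959

14.7959


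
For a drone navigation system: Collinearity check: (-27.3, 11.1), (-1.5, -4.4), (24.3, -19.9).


Cross product: ((-1.5)-(-27.3))*((-19.9)-11.1) - ((-4.4)-11.1)*(24.3-(-27.3))
= 0

Yes, collinear


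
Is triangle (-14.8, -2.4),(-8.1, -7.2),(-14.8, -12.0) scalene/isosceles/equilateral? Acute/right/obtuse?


Side lengths squared: AB^2=67.93, BC^2=67.93, CA^2=92.16
Sorted: [67.93, 67.93, 92.16]
By sides: Isosceles, By angles: Acute

Isosceles, Acute


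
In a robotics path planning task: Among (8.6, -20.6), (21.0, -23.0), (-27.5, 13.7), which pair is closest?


d(P0,P1) = 12.6301, d(P0,P2) = 49.7966, d(P1,P2) = 60.8206
Closest: P0 and P1

Closest pair: (8.6, -20.6) and (21.0, -23.0), distance = 12.6301


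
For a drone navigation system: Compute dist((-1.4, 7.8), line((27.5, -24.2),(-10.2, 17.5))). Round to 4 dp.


|cross product| = 1.27
|line direction| = sqrt(3160.18) = 56.2155
Distance = 1.27/sqrt(3160.18) = 0.0226

0.0226


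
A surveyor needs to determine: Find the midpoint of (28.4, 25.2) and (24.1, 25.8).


M = ((28.4+24.1)/2, (25.2+25.8)/2)
= (26.25, 25.5)

(26.25, 25.5)


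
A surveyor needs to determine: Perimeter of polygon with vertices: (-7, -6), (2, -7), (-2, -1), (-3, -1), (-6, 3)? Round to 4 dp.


Sides: (-7, -6)->(2, -7): sqrt(82) = 9.055385, (2, -7)->(-2, -1): sqrt(52) = 7.211103, (-2, -1)->(-3, -1): sqrt(1) = 1, (-3, -1)->(-6, 3): sqrt(25) = 5, (-6, 3)->(-7, -6): sqrt(82) = 9.055385
Sum = 31.321873
Perimeter = 31.3219

31.3219


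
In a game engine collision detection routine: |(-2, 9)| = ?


|u| = sqrt((-2)^2 + 9^2) = sqrt(85) = 9.2195

9.2195


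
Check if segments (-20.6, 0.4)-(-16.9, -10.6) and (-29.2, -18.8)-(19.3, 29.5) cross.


Cross products: d1=515.82, d2=-196.39, d3=-165.64, d4=546.57
d1*d2 < 0 and d3*d4 < 0? yes

Yes, they intersect


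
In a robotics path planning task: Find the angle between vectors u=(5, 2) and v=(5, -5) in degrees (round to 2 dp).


u.v = 15, |u| = sqrt(29) = 5.3852, |v| = sqrt(50) = 7.0711
cos(theta) = u.v/(|u||v|) = 15/sqrt(1450) = 0.393919
theta = acos(0.393919) = 66.8 degrees

66.8 degrees


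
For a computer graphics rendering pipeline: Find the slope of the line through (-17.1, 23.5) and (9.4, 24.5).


slope = (y2-y1)/(x2-x1) = (24.5-23.5)/(9.4-(-17.1)) = 1/26.5 = 0.0377

0.0377


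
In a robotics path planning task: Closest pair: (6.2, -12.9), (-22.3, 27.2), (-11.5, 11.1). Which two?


d(P0,P1) = 49.1961, d(P0,P2) = 29.821, d(P1,P2) = 19.3869
Closest: P1 and P2

Closest pair: (-22.3, 27.2) and (-11.5, 11.1), distance = 19.3869


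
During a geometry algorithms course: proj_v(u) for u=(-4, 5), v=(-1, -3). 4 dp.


u.v = -11, |v| = sqrt(10) = 3.1623
Scalar projection = u.v / |v| = -11 / sqrt(10) = -3.4785

-3.4785


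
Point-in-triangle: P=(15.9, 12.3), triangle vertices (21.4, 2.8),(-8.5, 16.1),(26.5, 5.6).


Cross products: AB x AP = -210.9, BC x BP = 123.2, CA x CP = -63.85
All same sign? no

No, outside


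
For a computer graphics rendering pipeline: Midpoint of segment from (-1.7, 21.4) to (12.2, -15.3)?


M = (((-1.7)+12.2)/2, (21.4+(-15.3))/2)
= (5.25, 3.05)

(5.25, 3.05)


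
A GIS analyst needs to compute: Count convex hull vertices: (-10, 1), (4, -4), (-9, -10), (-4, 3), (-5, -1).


Convex hull vertices (CCW): (-10, 1), (-9, -10), (4, -4), (-4, 3)
Count = 4

4


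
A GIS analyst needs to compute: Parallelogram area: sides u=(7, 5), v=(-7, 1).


|u x v| = |7*1 - 5*(-7)|
= |7 - (-35)| = 42

42


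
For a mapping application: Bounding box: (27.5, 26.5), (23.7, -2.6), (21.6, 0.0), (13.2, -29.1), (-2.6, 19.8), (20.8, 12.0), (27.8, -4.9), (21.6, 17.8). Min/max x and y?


x range: [-2.6, 27.8]
y range: [-29.1, 26.5]
Bounding box: (-2.6,-29.1) to (27.8,26.5)

(-2.6,-29.1) to (27.8,26.5)


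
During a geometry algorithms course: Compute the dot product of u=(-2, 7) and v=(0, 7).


u . v = u_x*v_x + u_y*v_y = (-2)*0 + 7*7
= 0 + 49 = 49

49


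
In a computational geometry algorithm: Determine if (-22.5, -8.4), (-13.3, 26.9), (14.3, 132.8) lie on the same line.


Cross product: ((-13.3)-(-22.5))*(132.8-(-8.4)) - (26.9-(-8.4))*(14.3-(-22.5))
= 0

Yes, collinear


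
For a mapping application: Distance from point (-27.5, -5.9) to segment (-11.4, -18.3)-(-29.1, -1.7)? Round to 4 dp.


Project P onto AB: t = 0.8335 (clamped to [0,1])
Closest point on segment: (-26.1531, -4.4638)
Distance: 1.969

1.969


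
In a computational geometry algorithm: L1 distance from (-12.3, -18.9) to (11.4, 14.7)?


|(-12.3)-11.4| + |(-18.9)-14.7| = 23.7 + 33.6 = 57.3

57.3


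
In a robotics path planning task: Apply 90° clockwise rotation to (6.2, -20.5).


90° CW: (x,y) -> (y, -x)
(6.2,-20.5) -> (-20.5, -6.2)

(-20.5, -6.2)


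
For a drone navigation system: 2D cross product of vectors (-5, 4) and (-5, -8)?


u x v = u_x*v_y - u_y*v_x = (-5)*(-8) - 4*(-5)
= 40 - (-20) = 60

60


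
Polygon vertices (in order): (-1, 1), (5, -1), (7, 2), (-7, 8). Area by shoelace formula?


Shoelace sum: ((-1)*(-1) - 5*1) + (5*2 - 7*(-1)) + (7*8 - (-7)*2) + ((-7)*1 - (-1)*8)
= 84
Area = |84|/2 = 42

42


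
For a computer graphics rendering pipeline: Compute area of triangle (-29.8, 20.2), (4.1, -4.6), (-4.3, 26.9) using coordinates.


Area = |x_A(y_B-y_C) + x_B(y_C-y_A) + x_C(y_A-y_B)|/2
= |938.7 + 27.47 + (-106.64)|/2
= 859.53/2 = 429.765

429.765


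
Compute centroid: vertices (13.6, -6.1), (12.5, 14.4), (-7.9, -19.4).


Centroid = ((x_A+x_B+x_C)/3, (y_A+y_B+y_C)/3)
= ((13.6+12.5+(-7.9))/3, ((-6.1)+14.4+(-19.4))/3)
= (6.0667, -3.7)

(6.0667, -3.7)


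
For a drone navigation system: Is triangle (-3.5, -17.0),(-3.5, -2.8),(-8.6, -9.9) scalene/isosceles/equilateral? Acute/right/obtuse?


Side lengths squared: AB^2=201.64, BC^2=76.42, CA^2=76.42
Sorted: [76.42, 76.42, 201.64]
By sides: Isosceles, By angles: Obtuse

Isosceles, Obtuse


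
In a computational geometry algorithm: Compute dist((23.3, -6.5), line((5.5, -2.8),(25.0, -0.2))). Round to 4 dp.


|cross product| = 118.43
|line direction| = sqrt(387.01) = 19.6726
Distance = 118.43/sqrt(387.01) = 6.0201

6.0201


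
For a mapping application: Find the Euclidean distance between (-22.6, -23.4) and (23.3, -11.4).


dx=45.9, dy=12
d^2 = 45.9^2 + 12^2 = 2250.81
d = sqrt(2250.81) = 47.4427

47.4427


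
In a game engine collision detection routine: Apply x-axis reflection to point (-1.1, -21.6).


Reflection over x-axis: (x,y) -> (x,-y)
(-1.1, -21.6) -> (-1.1, 21.6)

(-1.1, 21.6)


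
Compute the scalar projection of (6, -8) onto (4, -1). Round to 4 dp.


u.v = 32, |v| = sqrt(17) = 4.1231
Scalar projection = u.v / |v| = 32 / sqrt(17) = 7.7611

7.7611


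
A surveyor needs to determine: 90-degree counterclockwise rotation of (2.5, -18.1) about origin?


90° CCW: (x,y) -> (-y, x)
(2.5,-18.1) -> (18.1, 2.5)

(18.1, 2.5)


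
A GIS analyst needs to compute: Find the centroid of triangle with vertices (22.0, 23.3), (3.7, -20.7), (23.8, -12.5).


Centroid = ((x_A+x_B+x_C)/3, (y_A+y_B+y_C)/3)
= ((22+3.7+23.8)/3, (23.3+(-20.7)+(-12.5))/3)
= (16.5, -3.3)

(16.5, -3.3)


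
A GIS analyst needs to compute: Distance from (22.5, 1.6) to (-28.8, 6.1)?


dx=-51.3, dy=4.5
d^2 = (-51.3)^2 + 4.5^2 = 2651.94
d = sqrt(2651.94) = 51.497

51.497


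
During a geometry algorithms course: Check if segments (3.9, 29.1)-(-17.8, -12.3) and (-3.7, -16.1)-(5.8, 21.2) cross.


Cross products: d1=145.92, d2=562.03, d3=666.2, d4=250.09
d1*d2 < 0 and d3*d4 < 0? no

No, they don't intersect


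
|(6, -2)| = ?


|u| = sqrt(6^2 + (-2)^2) = sqrt(40) = 6.3246

6.3246


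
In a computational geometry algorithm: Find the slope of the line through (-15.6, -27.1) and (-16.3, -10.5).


slope = (y2-y1)/(x2-x1) = ((-10.5)-(-27.1))/((-16.3)-(-15.6)) = 16.6/(-0.7) = -23.7143

-23.7143


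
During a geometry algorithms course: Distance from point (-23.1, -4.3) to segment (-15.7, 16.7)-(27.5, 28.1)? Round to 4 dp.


Project P onto AB: t = 0 (clamped to [0,1])
Closest point on segment: (-15.7, 16.7)
Distance: 22.2657

22.2657


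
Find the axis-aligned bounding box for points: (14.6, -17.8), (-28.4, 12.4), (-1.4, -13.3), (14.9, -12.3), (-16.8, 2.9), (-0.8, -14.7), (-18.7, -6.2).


x range: [-28.4, 14.9]
y range: [-17.8, 12.4]
Bounding box: (-28.4,-17.8) to (14.9,12.4)

(-28.4,-17.8) to (14.9,12.4)


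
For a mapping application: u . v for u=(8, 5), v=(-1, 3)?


u . v = u_x*v_x + u_y*v_y = 8*(-1) + 5*3
= (-8) + 15 = 7

7


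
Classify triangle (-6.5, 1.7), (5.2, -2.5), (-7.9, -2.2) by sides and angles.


Side lengths squared: AB^2=154.53, BC^2=171.7, CA^2=17.17
Sorted: [17.17, 154.53, 171.7]
By sides: Scalene, By angles: Right

Scalene, Right


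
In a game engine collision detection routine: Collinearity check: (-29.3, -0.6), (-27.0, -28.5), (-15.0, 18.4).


Cross product: ((-27)-(-29.3))*(18.4-(-0.6)) - ((-28.5)-(-0.6))*((-15)-(-29.3))
= 442.67

No, not collinear


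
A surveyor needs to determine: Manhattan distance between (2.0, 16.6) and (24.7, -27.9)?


|2-24.7| + |16.6-(-27.9)| = 22.7 + 44.5 = 67.2

67.2


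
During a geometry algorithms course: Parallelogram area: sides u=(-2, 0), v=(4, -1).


|u x v| = |(-2)*(-1) - 0*4|
= |2 - 0| = 2

2


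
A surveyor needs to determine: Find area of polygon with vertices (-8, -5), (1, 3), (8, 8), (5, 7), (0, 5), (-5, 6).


Shoelace sum: ((-8)*3 - 1*(-5)) + (1*8 - 8*3) + (8*7 - 5*8) + (5*5 - 0*7) + (0*6 - (-5)*5) + ((-5)*(-5) - (-8)*6)
= 104
Area = |104|/2 = 52

52


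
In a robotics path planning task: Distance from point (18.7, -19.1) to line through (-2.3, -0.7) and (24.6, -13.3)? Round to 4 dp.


|cross product| = 230.36
|line direction| = sqrt(882.37) = 29.7047
Distance = 230.36/sqrt(882.37) = 7.755

7.755


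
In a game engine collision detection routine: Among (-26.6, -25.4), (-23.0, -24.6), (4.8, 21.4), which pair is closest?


d(P0,P1) = 3.6878, d(P0,P2) = 56.3578, d(P1,P2) = 53.7479
Closest: P0 and P1

Closest pair: (-26.6, -25.4) and (-23.0, -24.6), distance = 3.6878


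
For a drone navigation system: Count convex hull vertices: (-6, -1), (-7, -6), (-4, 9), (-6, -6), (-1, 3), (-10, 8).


Convex hull vertices (CCW): (-10, 8), (-7, -6), (-6, -6), (-1, 3), (-4, 9)
Count = 5

5


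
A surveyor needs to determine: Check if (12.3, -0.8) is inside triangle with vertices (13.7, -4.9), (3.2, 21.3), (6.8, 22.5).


Cross products: AB x AP = -6.37, BC x BP = -90.48, CA x CP = -10.07
All same sign? yes

Yes, inside


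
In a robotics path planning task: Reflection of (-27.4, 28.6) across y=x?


Reflection over y=x: (x,y) -> (y,x)
(-27.4, 28.6) -> (28.6, -27.4)

(28.6, -27.4)


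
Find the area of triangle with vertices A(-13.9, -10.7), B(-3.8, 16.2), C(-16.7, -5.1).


Area = |x_A(y_B-y_C) + x_B(y_C-y_A) + x_C(y_A-y_B)|/2
= |(-296.07) + (-21.28) + 449.23|/2
= 131.88/2 = 65.94

65.94


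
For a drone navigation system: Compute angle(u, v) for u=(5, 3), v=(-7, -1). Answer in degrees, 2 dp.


u.v = -38, |u| = sqrt(34) = 5.831, |v| = sqrt(50) = 7.0711
cos(theta) = u.v/(|u||v|) = -38/sqrt(1700) = -0.921635
theta = acos(-0.921635) = 157.17 degrees

157.17 degrees


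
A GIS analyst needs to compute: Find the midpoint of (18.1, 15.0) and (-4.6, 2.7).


M = ((18.1+(-4.6))/2, (15+2.7)/2)
= (6.75, 8.85)

(6.75, 8.85)


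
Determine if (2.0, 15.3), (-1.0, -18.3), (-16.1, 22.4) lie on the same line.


Cross product: ((-1)-2)*(22.4-15.3) - ((-18.3)-15.3)*((-16.1)-2)
= -629.46

No, not collinear


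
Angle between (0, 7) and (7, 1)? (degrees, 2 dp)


u.v = 7, |u| = sqrt(49) = 7, |v| = sqrt(50) = 7.0711
cos(theta) = u.v/(|u||v|) = 7/sqrt(2450) = 0.141421
theta = acos(0.141421) = 81.87 degrees

81.87 degrees


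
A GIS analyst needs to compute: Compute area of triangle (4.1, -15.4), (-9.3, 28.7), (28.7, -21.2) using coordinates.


Area = |x_A(y_B-y_C) + x_B(y_C-y_A) + x_C(y_A-y_B)|/2
= |204.59 + 53.94 + (-1265.67)|/2
= 1007.14/2 = 503.57

503.57


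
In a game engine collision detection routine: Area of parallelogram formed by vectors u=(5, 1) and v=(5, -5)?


|u x v| = |5*(-5) - 1*5|
= |(-25) - 5| = 30

30


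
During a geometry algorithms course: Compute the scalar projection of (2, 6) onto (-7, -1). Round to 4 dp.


u.v = -20, |v| = sqrt(50) = 7.0711
Scalar projection = u.v / |v| = -20 / sqrt(50) = -2.8284

-2.8284


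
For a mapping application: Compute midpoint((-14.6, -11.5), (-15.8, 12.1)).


M = (((-14.6)+(-15.8))/2, ((-11.5)+12.1)/2)
= (-15.2, 0.3)

(-15.2, 0.3)


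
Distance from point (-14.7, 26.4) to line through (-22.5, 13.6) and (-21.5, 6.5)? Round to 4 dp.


|cross product| = 68.18
|line direction| = sqrt(51.41) = 7.1701
Distance = 68.18/sqrt(51.41) = 9.509

9.509


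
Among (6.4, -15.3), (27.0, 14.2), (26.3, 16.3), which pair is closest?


d(P0,P1) = 35.9807, d(P0,P2) = 37.3439, d(P1,P2) = 2.2136
Closest: P1 and P2

Closest pair: (27.0, 14.2) and (26.3, 16.3), distance = 2.2136


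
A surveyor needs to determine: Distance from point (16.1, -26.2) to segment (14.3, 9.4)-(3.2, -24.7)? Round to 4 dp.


Project P onto AB: t = 0.9284 (clamped to [0,1])
Closest point on segment: (3.9944, -22.2595)
Distance: 12.7308

12.7308


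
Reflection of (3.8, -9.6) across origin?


Reflection over origin: (x,y) -> (-x,-y)
(3.8, -9.6) -> (-3.8, 9.6)

(-3.8, 9.6)


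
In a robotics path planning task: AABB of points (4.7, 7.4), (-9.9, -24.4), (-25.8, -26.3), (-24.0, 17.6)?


x range: [-25.8, 4.7]
y range: [-26.3, 17.6]
Bounding box: (-25.8,-26.3) to (4.7,17.6)

(-25.8,-26.3) to (4.7,17.6)


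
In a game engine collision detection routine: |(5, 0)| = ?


|u| = sqrt(5^2 + 0^2) = sqrt(25) = 5

5


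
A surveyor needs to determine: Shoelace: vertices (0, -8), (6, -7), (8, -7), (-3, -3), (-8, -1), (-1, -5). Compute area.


Shoelace sum: (0*(-7) - 6*(-8)) + (6*(-7) - 8*(-7)) + (8*(-3) - (-3)*(-7)) + ((-3)*(-1) - (-8)*(-3)) + ((-8)*(-5) - (-1)*(-1)) + ((-1)*(-8) - 0*(-5))
= 43
Area = |43|/2 = 21.5

21.5


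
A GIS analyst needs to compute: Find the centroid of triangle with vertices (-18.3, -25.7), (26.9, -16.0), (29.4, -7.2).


Centroid = ((x_A+x_B+x_C)/3, (y_A+y_B+y_C)/3)
= (((-18.3)+26.9+29.4)/3, ((-25.7)+(-16)+(-7.2))/3)
= (12.6667, -16.3)

(12.6667, -16.3)


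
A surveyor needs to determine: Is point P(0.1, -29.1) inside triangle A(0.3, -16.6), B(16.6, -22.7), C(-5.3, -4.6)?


Cross products: AB x AP = -204.97, BC x BP = 438.81, CA x CP = -72.4
All same sign? no

No, outside


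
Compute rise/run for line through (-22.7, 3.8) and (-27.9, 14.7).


slope = (y2-y1)/(x2-x1) = (14.7-3.8)/((-27.9)-(-22.7)) = 10.9/(-5.2) = -2.0962

-2.0962


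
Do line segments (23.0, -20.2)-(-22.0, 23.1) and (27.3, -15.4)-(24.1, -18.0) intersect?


Cross products: d1=4.18, d2=-251.38, d3=-402.19, d4=-146.63
d1*d2 < 0 and d3*d4 < 0? no

No, they don't intersect


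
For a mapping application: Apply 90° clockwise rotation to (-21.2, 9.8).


90° CW: (x,y) -> (y, -x)
(-21.2,9.8) -> (9.8, 21.2)

(9.8, 21.2)


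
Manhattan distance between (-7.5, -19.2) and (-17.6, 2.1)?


|(-7.5)-(-17.6)| + |(-19.2)-2.1| = 10.1 + 21.3 = 31.4

31.4


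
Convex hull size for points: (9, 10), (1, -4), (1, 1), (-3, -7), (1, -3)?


Convex hull vertices (CCW): (-3, -7), (1, -4), (9, 10), (1, 1)
Count = 4

4


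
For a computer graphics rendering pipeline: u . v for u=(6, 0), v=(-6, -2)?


u . v = u_x*v_x + u_y*v_y = 6*(-6) + 0*(-2)
= (-36) + 0 = -36

-36


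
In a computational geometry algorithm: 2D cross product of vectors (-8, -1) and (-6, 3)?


u x v = u_x*v_y - u_y*v_x = (-8)*3 - (-1)*(-6)
= (-24) - 6 = -30

-30


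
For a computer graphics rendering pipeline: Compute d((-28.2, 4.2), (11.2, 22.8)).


dx=39.4, dy=18.6
d^2 = 39.4^2 + 18.6^2 = 1898.32
d = sqrt(1898.32) = 43.5697

43.5697


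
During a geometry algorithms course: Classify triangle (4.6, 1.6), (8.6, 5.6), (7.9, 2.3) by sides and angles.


Side lengths squared: AB^2=32, BC^2=11.38, CA^2=11.38
Sorted: [11.38, 11.38, 32]
By sides: Isosceles, By angles: Obtuse

Isosceles, Obtuse


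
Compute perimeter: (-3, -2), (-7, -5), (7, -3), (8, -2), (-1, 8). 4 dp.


Sides: (-3, -2)->(-7, -5): sqrt(25) = 5, (-7, -5)->(7, -3): sqrt(200) = 14.142136, (7, -3)->(8, -2): sqrt(2) = 1.414214, (8, -2)->(-1, 8): sqrt(181) = 13.453624, (-1, 8)->(-3, -2): sqrt(104) = 10.198039
Sum = 44.208013
Perimeter = 44.208

44.208


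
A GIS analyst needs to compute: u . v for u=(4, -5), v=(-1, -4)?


u . v = u_x*v_x + u_y*v_y = 4*(-1) + (-5)*(-4)
= (-4) + 20 = 16

16


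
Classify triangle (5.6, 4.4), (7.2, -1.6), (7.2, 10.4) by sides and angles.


Side lengths squared: AB^2=38.56, BC^2=144, CA^2=38.56
Sorted: [38.56, 38.56, 144]
By sides: Isosceles, By angles: Obtuse

Isosceles, Obtuse


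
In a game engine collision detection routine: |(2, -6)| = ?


|u| = sqrt(2^2 + (-6)^2) = sqrt(40) = 6.3246

6.3246


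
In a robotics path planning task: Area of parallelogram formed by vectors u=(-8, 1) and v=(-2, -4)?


|u x v| = |(-8)*(-4) - 1*(-2)|
= |32 - (-2)| = 34

34


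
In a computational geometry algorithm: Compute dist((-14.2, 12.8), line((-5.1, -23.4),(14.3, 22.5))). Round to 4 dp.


|cross product| = 1119.97
|line direction| = sqrt(2483.17) = 49.8314
Distance = 1119.97/sqrt(2483.17) = 22.4752

22.4752
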